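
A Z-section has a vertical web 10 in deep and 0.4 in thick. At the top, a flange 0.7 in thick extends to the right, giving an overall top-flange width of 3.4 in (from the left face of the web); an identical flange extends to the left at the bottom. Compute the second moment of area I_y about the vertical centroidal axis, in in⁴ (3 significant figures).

I_y ≈ 15.3 in⁴

Split into non-overlapping primitives; take the origin at the lower-left of the bounding box.
Web: 0.4 × 10, A = 4 in², x = 3.2 in, Ī = 0.053333 in⁴.
Top flange (beyond web): 3 × 0.7, A = 2.1 in², x = 4.9 in, Ī = 1.575 in⁴.
Bottom flange (beyond web): 3 × 0.7, A = 2.1 in², x = 1.5 in, Ī = 1.575 in⁴.
Centroid: x̄ = ΣA·x / ΣA = 3.2 in.
Transfer each piece to the vertical centroidal axis using Ī + A·d² with d = x − 3.2:
  web: d = 0 in → contributes +0.053333 in⁴
  top flange (beyond web): d = 1.7 in → contributes +7.644 in⁴
  bottom flange (beyond web): d = -1.7 in → contributes +7.644 in⁴
Total I = 15.341 in⁴.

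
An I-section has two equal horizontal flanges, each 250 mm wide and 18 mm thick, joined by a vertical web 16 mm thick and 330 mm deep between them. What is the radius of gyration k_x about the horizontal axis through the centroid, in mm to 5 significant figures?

k_x ≈ 149.85 mm

Break the section into simple shapes (no overlaps), measuring from the bottom-left corner of the bounding box.
Bottom flange: 250 × 18, A = 4 500 mm², y = 9 mm, Ī = 121 500 mm⁴.
Web: 16 × 330, A = 5 280 mm², y = 183 mm, Ī = 47 916 000 mm⁴.
Top flange: 250 × 18, A = 4 500 mm², y = 357 mm, Ī = 121 500 mm⁴.
By symmetry the centroid is at mid-height, ȳ = 183 mm.
Transfer each piece to the horizontal axis through the centroid using Ī + A·d² with d = y − 183:
  bottom flange: d = -174 mm → contributes +136 363 500 mm⁴
  web: d = 0 mm → contributes +47 916 000 mm⁴
  top flange: d = 174 mm → contributes +136 363 500 mm⁴
Total I = 320 643 000 mm⁴.
Radius of gyration: k = √(I/A) = √(320 643 000 / 14 280) = 149.8466 mm.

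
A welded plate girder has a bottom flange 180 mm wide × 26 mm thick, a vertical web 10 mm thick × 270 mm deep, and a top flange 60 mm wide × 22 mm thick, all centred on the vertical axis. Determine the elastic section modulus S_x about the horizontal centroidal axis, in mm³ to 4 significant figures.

Split into non-overlapping primitives; take the origin at the lower-left of the bounding box.
Bottom plate: 180 × 26, A = 4 680 mm², y = 13 mm, Ī = 263 640 mm⁴.
Web plate: 10 × 270, A = 2 700 mm², y = 161 mm, Ī = 16 402 500 mm⁴.
Top plate: 60 × 22, A = 1 320 mm², y = 307 mm, Ī = 53 240 mm⁴.
Centroid: ȳ = ΣA·y / ΣA = 103.538 mm.
Transfer each piece to the horizontal centroidal axis using Ī + A·d² with d = y − 103.538:
  bottom plate: d = -90.5379 mm → contributes +38 626 147 mm⁴
  web plate: d = 57.4621 mm → contributes +25 317 601 mm⁴
  top plate: d = 203.462 mm → contributes +54 697 034 mm⁴
Total I = 118 640 782 mm⁴.
Extreme fibre distance c = 214.462 mm; S = I/c = 553 202 mm³.

S_x ≈ 5.532 × 10⁵ mm³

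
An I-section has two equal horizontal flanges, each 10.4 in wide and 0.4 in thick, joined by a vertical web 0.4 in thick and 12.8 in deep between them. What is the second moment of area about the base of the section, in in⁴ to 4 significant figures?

Treat the section as a set of non-overlapping primitives; coordinates are from the bounding-box lower-left.
Bottom flange: 10.4 × 0.4, A = 4.16 in², y = 0.2 in, Ī = 0.0554667 in⁴.
Web: 0.4 × 12.8, A = 5.12 in², y = 6.8 in, Ī = 69.9051 in⁴.
Top flange: 10.4 × 0.4, A = 4.16 in², y = 13.4 in, Ī = 0.0554667 in⁴.
Transfer each piece to the base of the section using Ī + A·d² with d = y − 0:
  bottom flange: d = 0.2 in → contributes +0.221867 in⁴
  web: d = 6.8 in → contributes +306.654 in⁴
  top flange: d = 13.4 in → contributes +747.025 in⁴
Total I = 1053.9 in⁴.

I_base ≈ 1054 in⁴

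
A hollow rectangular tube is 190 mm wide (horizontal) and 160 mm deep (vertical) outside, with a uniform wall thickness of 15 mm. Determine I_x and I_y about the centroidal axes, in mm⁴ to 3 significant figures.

Break the section into simple shapes (no overlaps), measuring from the bottom-left corner of the bounding box.
Outer rectangle: 190 × 160, A = 30 400 mm², y = 80 mm, Ī = 64 853 333 mm⁴.
Inner void (subtracted): 160 × 130, A = 20 800 mm², y = 80 mm, Ī = 29 293 333 mm⁴.
By symmetry the centroid is at mid-height, ȳ = 80 mm.
All pieces are centred on the centroidal x-axis, so I = ΣĪ (holes subtracted) = 35 560 000 mm⁴.
Repeating about the centroidal y-axis gives I_y = 47 080 000 mm⁴.

I_x ≈ 3.56 × 10⁷ mm⁴, I_y ≈ 4.71 × 10⁷ mm⁴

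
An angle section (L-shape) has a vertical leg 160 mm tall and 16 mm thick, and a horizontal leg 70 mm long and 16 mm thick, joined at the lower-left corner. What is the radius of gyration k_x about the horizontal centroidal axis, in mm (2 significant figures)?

k_x ≈ 51 mm

Split into non-overlapping primitives; take the origin at the lower-left of the bounding box.
Vertical leg: 16 × 160, A = 2 560 mm², y = 80 mm, Ī = 5 461 333 mm⁴.
Horizontal leg (remainder): 54 × 16, A = 864 mm², y = 8 mm, Ī = 18 432 mm⁴.
Centroid: ȳ = ΣA·y / ΣA = 61.83 mm.
Transfer each piece to the horizontal centroidal axis using Ī + A·d² with d = y − 61.83:
  vertical leg: d = 18.17 mm → contributes +6 306 349 mm⁴
  horizontal leg (remainder): d = -53.83 mm → contributes +2 522 183 mm⁴
Total I = 8 828 532 mm⁴.
Radius of gyration: k = √(I/A) = √(8 828 532 / 3 424) = 50.78 mm.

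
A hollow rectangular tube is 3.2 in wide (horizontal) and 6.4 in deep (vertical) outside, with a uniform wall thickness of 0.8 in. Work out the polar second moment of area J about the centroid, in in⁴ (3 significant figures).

J ≈ 71.0 in⁴

Break the section into simple shapes (no overlaps), measuring from the bottom-left corner of the bounding box.
Outer rectangle: 3.2 × 6.4, A = 20.48 in², y = 3.2 in, Ī = 69.905 in⁴.
Inner void (subtracted): 1.6 × 4.8, A = 7.68 in², y = 3.2 in, Ī = 14.746 in⁴.
By symmetry the centroid is at mid-height, ȳ = 3.2 in.
All pieces are centred on the centroidal x-axis, so I = ΣĪ (holes subtracted) = 55.159 in⁴.
Repeating about the centroidal y-axis gives I_y = 15.838 in⁴.
Polar second moment: J = I_x + I_y = 70.997 in⁴.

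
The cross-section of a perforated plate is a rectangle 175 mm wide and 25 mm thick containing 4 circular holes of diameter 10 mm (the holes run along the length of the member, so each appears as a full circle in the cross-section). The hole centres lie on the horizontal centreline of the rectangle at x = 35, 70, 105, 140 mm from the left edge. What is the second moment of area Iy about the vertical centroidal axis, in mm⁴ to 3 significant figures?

Iy ≈ 1.07 × 10⁷ mm⁴

Treat the section as a set of non-overlapping primitives; coordinates are from the bounding-box lower-left.
Plate: 175 × 25, A = 4 375 mm², x = 87.5 mm, Ī = 11 165 365 mm⁴.
Hole 1 (subtracted): ⌀10, A = 78.54 mm², x = 35 mm, Ī = 490.87 mm⁴.
Hole 2 (subtracted): ⌀10, A = 78.54 mm², x = 70 mm, Ī = 490.87 mm⁴.
Hole 3 (subtracted): ⌀10, A = 78.54 mm², x = 105 mm, Ī = 490.87 mm⁴.
Hole 4 (subtracted): ⌀10, A = 78.54 mm², x = 140 mm, Ī = 490.87 mm⁴.
By symmetry the centroid is at mid-width, x̄ = 87.5 mm.
Transfer each piece to the vertical centroidal axis using Ī + A·d² with d = x − 87.5:
  plate: d = 0 mm → contributes +11 165 365 mm⁴
  hole 1: d = -52.5 mm → contributes −216 966 mm⁴
  hole 2: d = -17.5 mm → contributes −24 544 mm⁴
  hole 3: d = 17.5 mm → contributes −24 544 mm⁴
  hole 4: d = 52.5 mm → contributes −216 966 mm⁴
Total I = 10 682 345 mm⁴.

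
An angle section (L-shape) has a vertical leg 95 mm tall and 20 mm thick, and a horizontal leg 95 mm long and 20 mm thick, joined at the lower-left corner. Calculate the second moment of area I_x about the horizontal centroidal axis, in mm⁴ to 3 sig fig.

I_x ≈ 2.66 × 10⁶ mm⁴

Break the section into simple shapes (no overlaps), measuring from the bottom-left corner of the bounding box.
Vertical leg: 20 × 95, A = 1 900 mm², y = 47.5 mm, Ī = 1 428 958 mm⁴.
Horizontal leg (remainder): 75 × 20, A = 1 500 mm², y = 10 mm, Ī = 50 000 mm⁴.
Centroid: ȳ = ΣA·y / ΣA = 30.956 mm.
Transfer each piece to the horizontal centroidal axis using Ī + A·d² with d = y − 30.956:
  vertical leg: d = 16.544 mm → contributes +1 949 003 mm⁴
  horizontal leg (remainder): d = -20.956 mm → contributes +708 724 mm⁴
Total I = 2 657 727 mm⁴.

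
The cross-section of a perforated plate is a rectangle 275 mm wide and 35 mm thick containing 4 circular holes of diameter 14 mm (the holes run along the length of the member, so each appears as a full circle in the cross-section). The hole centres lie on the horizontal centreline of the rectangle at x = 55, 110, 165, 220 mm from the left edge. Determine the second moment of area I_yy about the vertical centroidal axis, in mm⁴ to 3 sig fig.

I_yy ≈ 5.83 × 10⁷ mm⁴

Decompose the section into non-overlapping parts with the origin at the bottom-left of its bounding rectangle.
Plate: 275 × 35, A = 9 625 mm², x = 137.5 mm, Ī = 60 657 552 mm⁴.
Hole 1 (subtracted): ⌀14, A = 153.94 mm², x = 55 mm, Ī = 1885.7 mm⁴.
Hole 2 (subtracted): ⌀14, A = 153.94 mm², x = 110 mm, Ī = 1885.7 mm⁴.
Hole 3 (subtracted): ⌀14, A = 153.94 mm², x = 165 mm, Ī = 1885.7 mm⁴.
Hole 4 (subtracted): ⌀14, A = 153.94 mm², x = 220 mm, Ī = 1885.7 mm⁴.
By symmetry the centroid is at mid-width, x̄ = 137.5 mm.
Transfer each piece to the vertical centroidal axis using Ī + A·d² with d = x − 137.5:
  plate: d = 0 mm → contributes +60 657 552 mm⁴
  hole 1: d = -82.5 mm → contributes −1 049 627 mm⁴
  hole 2: d = -27.5 mm → contributes −118 301 mm⁴
  hole 3: d = 27.5 mm → contributes −118 301 mm⁴
  hole 4: d = 82.5 mm → contributes −1 049 627 mm⁴
Total I = 58 321 696 mm⁴.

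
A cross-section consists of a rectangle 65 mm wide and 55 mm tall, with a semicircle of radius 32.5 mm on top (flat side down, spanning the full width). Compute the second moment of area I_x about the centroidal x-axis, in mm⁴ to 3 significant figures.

I_x ≈ 2.96 × 10⁶ mm⁴

Decompose the section into non-overlapping parts with the origin at the bottom-left of its bounding rectangle.
Rectangular body: 65 × 55, A = 3 575 mm², y = 27.5 mm, Ī = 901 198 mm⁴.
Semicircular cap: semicircle r = 32.5, A = 1659.2 mm², y = 68.793 mm, Ī = 122 452 mm⁴.
Centroid: ȳ = ΣA·y / ΣA = 40.589 mm.
Transfer each piece to the centroidal x-axis using Ī + A·d² with d = y − 40.589:
  rectangular body: d = -13.089 mm → contributes +1 513 715 mm⁴
  semicircular cap: d = 28.204 mm → contributes +1 442 250 mm⁴
Total I = 2 955 965 mm⁴.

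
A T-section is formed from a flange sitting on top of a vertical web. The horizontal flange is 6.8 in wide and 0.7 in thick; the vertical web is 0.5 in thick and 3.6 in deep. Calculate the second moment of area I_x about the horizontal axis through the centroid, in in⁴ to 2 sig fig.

Split into non-overlapping primitives; take the origin at the lower-left of the bounding box.
Flange: 6.8 × 0.7, A = 4.76 in², y = 3.95 in, Ī = 0.1944 in⁴.
Web: 0.5 × 3.6, A = 1.8 in², y = 1.8 in, Ī = 1.944 in⁴.
Centroid: ȳ = ΣA·y / ΣA = 3.36 in.
Transfer each piece to the horizontal axis through the centroid using Ī + A·d² with d = y − 3.36:
  flange: d = 0.5899 in → contributes +1.851 in⁴
  web: d = -1.56 in → contributes +6.325 in⁴
Total I = 8.176 in⁴.

I_x ≈ 8.2 in⁴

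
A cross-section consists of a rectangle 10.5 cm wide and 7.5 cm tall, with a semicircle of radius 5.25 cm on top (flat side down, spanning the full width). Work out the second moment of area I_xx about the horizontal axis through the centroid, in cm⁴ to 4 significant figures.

I_xx ≈ 1451 cm⁴

Break the section into simple shapes (no overlaps), measuring from the bottom-left corner of the bounding box.
Rectangular body: 10.5 × 7.5, A = 78.75 cm², y = 3.75 cm, Ī = 369.141 cm⁴.
Semicircular cap: semicircle r = 5.25, A = 43.2951 cm², y = 9.72817 cm, Ī = 83.3814 cm⁴.
Centroid: ȳ = ΣA·y / ΣA = 5.87074 cm.
Transfer each piece to the horizontal axis through the centroid using Ī + A·d² with d = y − 5.87074:
  rectangular body: d = -2.12074 cm → contributes +723.32 cm⁴
  semicircular cap: d = 3.85743 cm → contributes +727.603 cm⁴
Total I = 1450.92 cm⁴.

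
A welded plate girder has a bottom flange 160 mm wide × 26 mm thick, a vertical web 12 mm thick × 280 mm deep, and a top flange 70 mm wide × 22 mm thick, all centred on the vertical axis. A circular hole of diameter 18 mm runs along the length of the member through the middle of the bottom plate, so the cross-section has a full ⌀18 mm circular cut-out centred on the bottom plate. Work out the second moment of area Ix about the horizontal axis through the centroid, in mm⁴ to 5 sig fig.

Break the section into simple shapes (no overlaps), measuring from the bottom-left corner of the bounding box.
Bottom plate: 160 × 26, A = 4 160 mm², y = 13 mm, Ī = 234346.7 mm⁴.
Web plate: 12 × 280, A = 3 360 mm², y = 166 mm, Ī = 21 952 000 mm⁴.
Top plate: 70 × 22, A = 1 540 mm², y = 317 mm, Ī = 62113.33 mm⁴.
Hole (subtracted): ⌀18, A = 254.469 mm², y = 13 mm, Ī = 5152.997 mm⁴.
Centroid: ȳ = ΣA·y / ΣA = 124.5481 mm.
Transfer each piece to the horizontal axis through the centroid using Ī + A·d² with d = y − 124.5481:
  bottom plate: d = -111.5481 mm → contributes +51 997 111 mm⁴
  web plate: d = 41.45193 mm → contributes +27 725 362 mm⁴
  top plate: d = 192.4519 mm → contributes +57 100 240 mm⁴
  hole: d = -111.5481 mm → contributes −3 171 504 mm⁴
Total I = 133 651 209 mm⁴.

Ix ≈ 1.3365 × 10⁸ mm⁴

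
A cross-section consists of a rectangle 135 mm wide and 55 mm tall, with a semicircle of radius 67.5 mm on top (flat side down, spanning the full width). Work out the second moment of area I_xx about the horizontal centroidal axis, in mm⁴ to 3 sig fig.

Decompose the section into non-overlapping parts with the origin at the bottom-left of its bounding rectangle.
Rectangular body: 135 × 55, A = 7 425 mm², y = 27.5 mm, Ī = 1 871 719 mm⁴.
Semicircular cap: semicircle r = 67.5, A = 7156.9 mm², y = 83.648 mm, Ī = 2 278 490 mm⁴.
Centroid: ȳ = ΣA·y / ΣA = 55.058 mm.
Transfer each piece to the horizontal centroidal axis using Ī + A·d² with d = y − 55.058:
  rectangular body: d = -27.558 mm → contributes +7 510 530 mm⁴
  semicircular cap: d = 28.59 mm → contributes +8 128 499 mm⁴
Total I = 15 639 029 mm⁴.

I_xx ≈ 1.56 × 10⁷ mm⁴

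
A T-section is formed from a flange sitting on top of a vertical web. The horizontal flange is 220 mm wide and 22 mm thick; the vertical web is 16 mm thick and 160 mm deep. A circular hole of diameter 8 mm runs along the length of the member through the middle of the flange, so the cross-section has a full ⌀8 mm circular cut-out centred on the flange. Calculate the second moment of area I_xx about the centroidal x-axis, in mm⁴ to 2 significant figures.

Decompose the section into non-overlapping parts with the origin at the bottom-left of its bounding rectangle.
Flange: 220 × 22, A = 4 840 mm², y = 171 mm, Ī = 195 213 mm⁴.
Web: 16 × 160, A = 2 560 mm², y = 80 mm, Ī = 5 461 333 mm⁴.
Hole (subtracted): ⌀8, A = 50.27 mm², y = 171 mm, Ī = 201.1 mm⁴.
Centroid: ȳ = ΣA·y / ΣA = 139.3 mm.
Transfer each piece to the centroidal x-axis using Ī + A·d² with d = y − 139.3:
  flange: d = 31.7 mm → contributes +5 057 771 mm⁴
  web: d = -59.3 mm → contributes +14 464 646 mm⁴
  hole: d = 31.7 mm → contributes −50 701 mm⁴
Total I = 19 471 716 mm⁴.

I_xx ≈ 1.9 × 10⁷ mm⁴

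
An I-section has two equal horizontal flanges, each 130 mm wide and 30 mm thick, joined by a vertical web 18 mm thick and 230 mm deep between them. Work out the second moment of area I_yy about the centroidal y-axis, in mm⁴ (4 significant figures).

I_yy ≈ 1.110 × 10⁷ mm⁴

Treat the section as a set of non-overlapping primitives; coordinates are from the bounding-box lower-left.
Bottom flange: 130 × 30, A = 3 900 mm², x = 65 mm, Ī = 5 492 500 mm⁴.
Web: 18 × 230, A = 4 140 mm², x = 65 mm, Ī = 111 780 mm⁴.
Top flange: 130 × 30, A = 3 900 mm², x = 65 mm, Ī = 5 492 500 mm⁴.
By symmetry the centroid is at mid-width, x̄ = 65 mm.
All pieces are centred on the centroidal y-axis, so I = ΣĪ = 11 096 780 mm⁴.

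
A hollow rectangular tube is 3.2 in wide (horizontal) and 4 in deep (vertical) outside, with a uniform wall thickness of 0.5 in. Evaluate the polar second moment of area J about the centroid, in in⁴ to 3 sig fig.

Decompose the section into non-overlapping parts with the origin at the bottom-left of its bounding rectangle.
Outer rectangle: 3.2 × 4, A = 12.8 in², y = 2 in, Ī = 17.067 in⁴.
Inner void (subtracted): 2.2 × 3, A = 6.6 in², y = 2 in, Ī = 4.95 in⁴.
By symmetry the centroid is at mid-height, ȳ = 2 in.
All pieces are centred on the centroidal x-axis, so I = ΣĪ (holes subtracted) = 12.117 in⁴.
Repeating about the centroidal y-axis gives I_y = 8.2607 in⁴.
Polar second moment: J = I_x + I_y = 20.377 in⁴.

J ≈ 20.4 in⁴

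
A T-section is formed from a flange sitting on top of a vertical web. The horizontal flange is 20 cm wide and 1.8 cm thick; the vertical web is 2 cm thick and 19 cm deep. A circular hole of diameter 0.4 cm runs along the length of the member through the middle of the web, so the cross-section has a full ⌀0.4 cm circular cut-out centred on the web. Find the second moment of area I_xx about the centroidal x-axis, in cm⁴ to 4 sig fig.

I_xx ≈ 3149 cm⁴

Decompose the section into non-overlapping parts with the origin at the bottom-left of its bounding rectangle.
Flange: 20 × 1.8, A = 36 cm², y = 19.9 cm, Ī = 9.72 cm⁴.
Web: 2 × 19, A = 38 cm², y = 9.5 cm, Ī = 1143.17 cm⁴.
Hole (subtracted): ⌀0.4, A = 0.125664 cm², y = 9.5 cm, Ī = 0.00125664 cm⁴.
Centroid: ȳ = ΣA·y / ΣA = 14.5681 cm.
Transfer each piece to the centroidal x-axis using Ī + A·d² with d = y − 14.5681:
  flange: d = 5.33193 cm → contributes +1033.18 cm⁴
  web: d = -5.06807 cm → contributes +2119.21 cm⁴
  hole: d = -5.06807 cm → contributes −3.22897 cm⁴
Total I = 3149.16 cm⁴.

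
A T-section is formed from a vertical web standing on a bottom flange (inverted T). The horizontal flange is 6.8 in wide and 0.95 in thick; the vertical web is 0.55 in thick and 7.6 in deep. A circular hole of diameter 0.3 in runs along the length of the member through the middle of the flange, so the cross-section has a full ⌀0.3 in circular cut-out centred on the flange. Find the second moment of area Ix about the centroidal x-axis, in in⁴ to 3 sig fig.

Ix ≈ 66.8 in⁴

Treat the section as a set of non-overlapping primitives; coordinates are from the bounding-box lower-left.
Flange: 6.8 × 0.95, A = 6.46 in², y = 0.475 in, Ī = 0.48585 in⁴.
Web: 0.55 × 7.6, A = 4.18 in², y = 4.75 in, Ī = 20.12 in⁴.
Hole (subtracted): ⌀0.3, A = 0.070686 in², y = 0.475 in, Ī = 0.00039761 in⁴.
Centroid: ȳ = ΣA·y / ΣA = 2.1657 in.
Transfer each piece to the centroidal x-axis using Ī + A·d² with d = y − 2.1657:
  flange: d = -1.6907 in → contributes +18.951 in⁴
  web: d = 2.5843 in → contributes +48.036 in⁴
  hole: d = -1.6907 in → contributes −0.20245 in⁴
Total I = 66.785 in⁴.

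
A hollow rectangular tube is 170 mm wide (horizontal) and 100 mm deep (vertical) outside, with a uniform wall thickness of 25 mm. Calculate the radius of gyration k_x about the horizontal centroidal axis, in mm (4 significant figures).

k_x ≈ 34.27 mm

Split into non-overlapping primitives; take the origin at the lower-left of the bounding box.
Outer rectangle: 170 × 100, A = 17 000 mm², y = 50 mm, Ī = 14 166 667 mm⁴.
Inner void (subtracted): 120 × 50, A = 6 000 mm², y = 50 mm, Ī = 1 250 000 mm⁴.
By symmetry the centroid is at mid-height, ȳ = 50 mm.
All pieces are centred on the horizontal centroidal axis, so I = ΣĪ (holes subtracted) = 12 916 667 mm⁴.
Radius of gyration: k = √(I/A) = √(12 916 667 / 11 000) = 34.2672 mm.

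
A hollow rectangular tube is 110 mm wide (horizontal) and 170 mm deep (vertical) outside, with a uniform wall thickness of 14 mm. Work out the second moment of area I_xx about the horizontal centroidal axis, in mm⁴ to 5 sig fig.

Split into non-overlapping primitives; take the origin at the lower-left of the bounding box.
Outer rectangle: 110 × 170, A = 18 700 mm², y = 85 mm, Ī = 45 035 833 mm⁴.
Inner void (subtracted): 82 × 142, A = 11 644 mm², y = 85 mm, Ī = 19 565 801 mm⁴.
By symmetry the centroid is at mid-height, ȳ = 85 mm.
All pieces are centred on the horizontal centroidal axis, so I = ΣĪ (holes subtracted) = 25 470 032 mm⁴.

I_xx ≈ 2.5470 × 10⁷ mm⁴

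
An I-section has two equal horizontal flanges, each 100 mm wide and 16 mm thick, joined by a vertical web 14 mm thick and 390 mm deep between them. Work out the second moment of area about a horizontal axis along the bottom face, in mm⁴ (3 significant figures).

Break the section into simple shapes (no overlaps), measuring from the bottom-left corner of the bounding box.
Bottom flange: 100 × 16, A = 1 600 mm², y = 8 mm, Ī = 34 133 mm⁴.
Web: 14 × 390, A = 5 460 mm², y = 211 mm, Ī = 69 205 500 mm⁴.
Top flange: 100 × 16, A = 1 600 mm², y = 414 mm, Ī = 34 133 mm⁴.
Transfer each piece to the bottom edge using Ī + A·d² with d = y − 0:
  bottom flange: d = 8 mm → contributes +136 533 mm⁴
  web: d = 211 mm → contributes +312 290 160 mm⁴
  top flange: d = 414 mm → contributes +274 267 733 mm⁴
Total I = 586 694 427 mm⁴.

I_base ≈ 5.87 × 10⁸ mm⁴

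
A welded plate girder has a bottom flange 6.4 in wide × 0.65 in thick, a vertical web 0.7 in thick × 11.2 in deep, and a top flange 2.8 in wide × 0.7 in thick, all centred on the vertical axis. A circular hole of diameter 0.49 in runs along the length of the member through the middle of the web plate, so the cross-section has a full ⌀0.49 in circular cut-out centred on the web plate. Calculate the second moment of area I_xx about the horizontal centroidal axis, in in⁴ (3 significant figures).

I_xx ≈ 285 in⁴

Split into non-overlapping primitives; take the origin at the lower-left of the bounding box.
Bottom plate: 6.4 × 0.65, A = 4.16 in², y = 0.325 in, Ī = 0.14647 in⁴.
Web plate: 0.7 × 11.2, A = 7.84 in², y = 6.25 in, Ī = 81.954 in⁴.
Top plate: 2.8 × 0.7, A = 1.96 in², y = 12.2 in, Ī = 0.080033 in⁴.
Hole (subtracted): ⌀0.49, A = 0.18857 in², y = 6.25 in, Ī = 0.0028298 in⁴.
Centroid: ȳ = ΣA·y / ΣA = 5.307 in.
Transfer each piece to the horizontal centroidal axis using Ī + A·d² with d = y − 5.307:
  bottom plate: d = -4.982 in → contributes +103.4 in⁴
  web plate: d = 0.94297 in → contributes +88.925 in⁴
  top plate: d = 6.893 in → contributes +93.206 in⁴
  hole: d = 0.94297 in → contributes −0.17051 in⁴
Total I = 285.36 in⁴.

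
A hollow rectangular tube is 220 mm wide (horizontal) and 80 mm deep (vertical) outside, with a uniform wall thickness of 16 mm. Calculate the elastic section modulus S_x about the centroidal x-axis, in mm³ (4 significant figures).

Split into non-overlapping primitives; take the origin at the lower-left of the bounding box.
Outer rectangle: 220 × 80, A = 17 600 mm², y = 40 mm, Ī = 9 386 667 mm⁴.
Inner void (subtracted): 188 × 48, A = 9 024 mm², y = 40 mm, Ī = 1 732 608 mm⁴.
By symmetry the centroid is at mid-height, ȳ = 40 mm.
All pieces are centred on the centroidal x-axis, so I = ΣĪ (holes subtracted) = 7 654 059 mm⁴.
Extreme fibre distance c = 40 mm; S = I/c = 191 351 mm³.

S_x ≈ 1.914 × 10⁵ mm³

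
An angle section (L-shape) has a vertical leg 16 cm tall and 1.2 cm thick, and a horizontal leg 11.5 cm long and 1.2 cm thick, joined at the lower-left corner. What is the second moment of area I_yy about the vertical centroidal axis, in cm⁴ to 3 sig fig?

I_yy ≈ 360 cm⁴

Split into non-overlapping primitives; take the origin at the lower-left of the bounding box.
Vertical leg: 1.2 × 16, A = 19.2 cm², x = 0.6 cm, Ī = 2.304 cm⁴.
Horizontal leg (remainder): 10.3 × 1.2, A = 12.36 cm², x = 6.35 cm, Ī = 109.27 cm⁴.
Centroid: x̄ = ΣA·x / ΣA = 2.8519 cm.
Transfer each piece to the vertical centroidal axis using Ī + A·d² with d = x − 2.8519:
  vertical leg: d = -2.2519 cm → contributes +99.668 cm⁴
  horizontal leg (remainder): d = 3.4981 cm → contributes +260.52 cm⁴
Total I = 360.19 cm⁴.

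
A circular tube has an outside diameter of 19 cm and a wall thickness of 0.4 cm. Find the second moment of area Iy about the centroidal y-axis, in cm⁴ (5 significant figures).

Break the section into simple shapes (no overlaps), measuring from the bottom-left corner of the bounding box.
Outer circle: ⌀19, A = 283.5287 cm², x = 9.5 cm, Ī = 6397.117 cm⁴.
Bore (subtracted): ⌀18.2, A = 260.1553 cm², x = 9.5 cm, Ī = 5385.865 cm⁴.
By symmetry the centroid is at mid-width, x̄ = 9.5 cm.
All pieces are centred on the centroidal y-axis, so I = ΣĪ (holes subtracted) = 1011.252 cm⁴.

Iy ≈ 1011.3 cm⁴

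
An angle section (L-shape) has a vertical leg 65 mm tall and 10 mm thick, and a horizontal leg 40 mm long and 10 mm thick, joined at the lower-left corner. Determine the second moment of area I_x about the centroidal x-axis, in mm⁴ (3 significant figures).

Break the section into simple shapes (no overlaps), measuring from the bottom-left corner of the bounding box.
Vertical leg: 10 × 65, A = 650 mm², y = 32.5 mm, Ī = 228 854 mm⁴.
Horizontal leg (remainder): 30 × 10, A = 300 mm², y = 5 mm, Ī = 2 500 mm⁴.
Centroid: ȳ = ΣA·y / ΣA = 23.816 mm.
Transfer each piece to the centroidal x-axis using Ī + A·d² with d = y − 23.816:
  vertical leg: d = 8.6842 mm → contributes +277 874 mm⁴
  horizontal leg (remainder): d = -18.816 mm → contributes +108 710 mm⁴
Total I = 386 584 mm⁴.

I_x ≈ 3.87 × 10⁵ mm⁴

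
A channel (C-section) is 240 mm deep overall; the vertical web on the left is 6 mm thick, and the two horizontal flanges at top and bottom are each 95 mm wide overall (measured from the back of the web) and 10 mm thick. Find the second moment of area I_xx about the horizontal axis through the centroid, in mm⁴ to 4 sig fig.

I_xx ≈ 3.047 × 10⁷ mm⁴

Break the section into simple shapes (no overlaps), measuring from the bottom-left corner of the bounding box.
Web: 6 × 240, A = 1 440 mm², y = 120 mm, Ī = 6 912 000 mm⁴.
Top flange (beyond web): 89 × 10, A = 890 mm², y = 235 mm, Ī = 7416.67 mm⁴.
Bottom flange (beyond web): 89 × 10, A = 890 mm², y = 5 mm, Ī = 7416.67 mm⁴.
By symmetry the centroid is at mid-height, ȳ = 120 mm.
Transfer each piece to the horizontal axis through the centroid using Ī + A·d² with d = y − 120:
  web: d = 0 mm → contributes +6 912 000 mm⁴
  top flange (beyond web): d = 115 mm → contributes +11 777 667 mm⁴
  bottom flange (beyond web): d = -115 mm → contributes +11 777 667 mm⁴
Total I = 30 467 333 mm⁴.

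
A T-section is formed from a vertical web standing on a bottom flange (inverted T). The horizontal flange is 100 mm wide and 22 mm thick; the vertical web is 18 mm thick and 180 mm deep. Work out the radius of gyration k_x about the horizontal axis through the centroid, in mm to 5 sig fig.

Treat the section as a set of non-overlapping primitives; coordinates are from the bounding-box lower-left.
Flange: 100 × 22, A = 2 200 mm², y = 11 mm, Ī = 88733.33 mm⁴.
Web: 18 × 180, A = 3 240 mm², y = 112 mm, Ī = 8 748 000 mm⁴.
Centroid: ȳ = ΣA·y / ΣA = 71.15441 mm.
Transfer each piece to the horizontal axis through the centroid using Ī + A·d² with d = y − 71.15441:
  flange: d = -60.15441 mm → contributes +8 049 550 mm⁴
  web: d = 40.84559 mm → contributes +14 153 493 mm⁴
Total I = 22 203 044 mm⁴.
Radius of gyration: k = √(I/A) = √(22 203 044 / 5 440) = 63.88616 mm.

k_x ≈ 63.886 mm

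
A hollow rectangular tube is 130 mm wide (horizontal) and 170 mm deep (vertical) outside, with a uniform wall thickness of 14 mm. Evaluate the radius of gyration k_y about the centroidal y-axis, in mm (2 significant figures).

k_y ≈ 49 mm

Decompose the section into non-overlapping parts with the origin at the bottom-left of its bounding rectangle.
Outer rectangle: 130 × 170, A = 22 100 mm², x = 65 mm, Ī = 31 124 167 mm⁴.
Inner void (subtracted): 102 × 142, A = 14 484 mm², x = 65 mm, Ī = 12 557 628 mm⁴.
By symmetry the centroid is at mid-width, x̄ = 65 mm.
All pieces are centred on the centroidal y-axis, so I = ΣĪ (holes subtracted) = 18 566 539 mm⁴.
Radius of gyration: k = √(I/A) = √(18 566 539 / 7 616) = 49.37 mm.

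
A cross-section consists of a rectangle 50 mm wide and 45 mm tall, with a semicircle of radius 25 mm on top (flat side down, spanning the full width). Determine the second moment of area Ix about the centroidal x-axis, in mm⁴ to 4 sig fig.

Split into non-overlapping primitives; take the origin at the lower-left of the bounding box.
Rectangular body: 50 × 45, A = 2 250 mm², y = 22.5 mm, Ī = 379 688 mm⁴.
Semicircular cap: semicircle r = 25, A = 981.748 mm², y = 55.6103 mm, Ī = 42873.8 mm⁴.
Centroid: ȳ = ΣA·y / ΣA = 32.5583 mm.
Transfer each piece to the centroidal x-axis using Ī + A·d² with d = y − 32.5583:
  rectangular body: d = -10.0583 mm → contributes +607 320 mm⁴
  semicircular cap: d = 23.052 mm → contributes +564 569 mm⁴
Total I = 1 171 889 mm⁴.

Ix ≈ 1.172 × 10⁶ mm⁴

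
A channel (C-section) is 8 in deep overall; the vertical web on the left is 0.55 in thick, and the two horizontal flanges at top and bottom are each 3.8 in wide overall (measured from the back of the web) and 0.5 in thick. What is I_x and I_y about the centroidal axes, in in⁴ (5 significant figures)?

I_x ≈ 69.238 in⁴, I_y ≈ 9.7197 in⁴

Treat the section as a set of non-overlapping primitives; coordinates are from the bounding-box lower-left.
Web: 0.55 × 8, A = 4.4 in², y = 4 in, Ī = 23.46667 in⁴.
Top flange (beyond web): 3.25 × 0.5, A = 1.625 in², y = 7.75 in, Ī = 0.03385417 in⁴.
Bottom flange (beyond web): 3.25 × 0.5, A = 1.625 in², y = 0.25 in, Ī = 0.03385417 in⁴.
By symmetry the centroid is at mid-height, ȳ = 4 in.
Transfer each piece to the centroidal x-axis using Ī + A·d² with d = y − 4:
  web: d = 0 in → contributes +23.46667 in⁴
  top flange (beyond web): d = 3.75 in → contributes +22.88542 in⁴
  bottom flange (beyond web): d = -3.75 in → contributes +22.88542 in⁴
Total I = 69.2375 in⁴.
For the y-axis: x̄ = 1.08219 in.
Repeating about the centroidal y-axis gives I_y = 9.719698 in⁴.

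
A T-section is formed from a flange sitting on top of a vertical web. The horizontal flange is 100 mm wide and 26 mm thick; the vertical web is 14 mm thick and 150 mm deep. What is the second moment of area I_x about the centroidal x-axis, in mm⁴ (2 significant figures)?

I_x ≈ 1.3 × 10⁷ mm⁴

Break the section into simple shapes (no overlaps), measuring from the bottom-left corner of the bounding box.
Flange: 100 × 26, A = 2 600 mm², y = 163 mm, Ī = 146 467 mm⁴.
Web: 14 × 150, A = 2 100 mm², y = 75 mm, Ī = 3 937 500 mm⁴.
Centroid: ȳ = ΣA·y / ΣA = 123.7 mm.
Transfer each piece to the centroidal x-axis using Ī + A·d² with d = y − 123.7:
  flange: d = 39.32 mm → contributes +4 166 055 mm⁴
  web: d = -48.68 mm → contributes +8 914 133 mm⁴
Total I = 13 080 188 mm⁴.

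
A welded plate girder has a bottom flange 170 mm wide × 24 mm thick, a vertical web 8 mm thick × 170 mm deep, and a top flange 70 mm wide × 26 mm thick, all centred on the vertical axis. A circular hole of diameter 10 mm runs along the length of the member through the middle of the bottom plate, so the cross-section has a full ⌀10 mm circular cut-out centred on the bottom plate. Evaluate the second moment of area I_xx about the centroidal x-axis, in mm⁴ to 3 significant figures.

I_xx ≈ 5.26 × 10⁷ mm⁴

Treat the section as a set of non-overlapping primitives; coordinates are from the bounding-box lower-left.
Bottom plate: 170 × 24, A = 4 080 mm², y = 12 mm, Ī = 195 840 mm⁴.
Web plate: 8 × 170, A = 1 360 mm², y = 109 mm, Ī = 3 275 333 mm⁴.
Top plate: 70 × 26, A = 1 820 mm², y = 207 mm, Ī = 102 527 mm⁴.
Hole (subtracted): ⌀10, A = 78.54 mm², y = 12 mm, Ī = 490.87 mm⁴.
Centroid: ȳ = ΣA·y / ΣA = 79.788 mm.
Transfer each piece to the centroidal x-axis using Ī + A·d² with d = y − 79.788:
  bottom plate: d = -67.788 mm → contributes +18 944 554 mm⁴
  web plate: d = 29.212 mm → contributes +4 435 842 mm⁴
  top plate: d = 127.21 mm → contributes +29 555 187 mm⁴
  hole: d = -67.788 mm → contributes −361 403 mm⁴
Total I = 52 574 180 mm⁴.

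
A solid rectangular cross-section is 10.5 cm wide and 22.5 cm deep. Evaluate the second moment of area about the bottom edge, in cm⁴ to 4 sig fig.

The section: 10.5 × 22.5, A = 236.25 cm², y = 11.25 cm, Ī = 9966.8 cm⁴.
Transfer it to a horizontal axis along the bottom face using Ī + A·d² with d = y − 0:
  the section: d = 11.25 cm → contributes +39867.2 cm⁴
Total I = 39867.2 cm⁴.

I_base ≈ 3.987 × 10⁴ cm⁴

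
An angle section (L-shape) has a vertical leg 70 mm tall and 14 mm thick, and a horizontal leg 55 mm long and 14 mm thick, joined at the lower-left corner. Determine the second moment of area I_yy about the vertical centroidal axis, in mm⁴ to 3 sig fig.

Break the section into simple shapes (no overlaps), measuring from the bottom-left corner of the bounding box.
Vertical leg: 14 × 70, A = 980 mm², x = 7 mm, Ī = 16 007 mm⁴.
Horizontal leg (remainder): 41 × 14, A = 574 mm², x = 34.5 mm, Ī = 80 408 mm⁴.
Centroid: x̄ = ΣA·x / ΣA = 17.158 mm.
Transfer each piece to the vertical centroidal axis using Ī + A·d² with d = x − 17.158:
  vertical leg: d = -10.158 mm → contributes +117 121 mm⁴
  horizontal leg (remainder): d = 17.342 mm → contributes +253 042 mm⁴
Total I = 370 163 mm⁴.

I_yy ≈ 3.70 × 10⁵ mm⁴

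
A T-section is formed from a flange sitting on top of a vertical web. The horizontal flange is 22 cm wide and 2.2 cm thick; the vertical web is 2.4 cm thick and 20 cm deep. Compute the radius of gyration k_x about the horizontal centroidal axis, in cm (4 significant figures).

Split into non-overlapping primitives; take the origin at the lower-left of the bounding box.
Flange: 22 × 2.2, A = 48.4 cm², y = 21.1 cm, Ī = 19.5213 cm⁴.
Web: 2.4 × 20, A = 48 cm², y = 10 cm, Ī = 1 600 cm⁴.
Centroid: ȳ = ΣA·y / ΣA = 15.573 cm.
Transfer each piece to the horizontal centroidal axis using Ī + A·d² with d = y − 15.573:
  flange: d = 5.52697 cm → contributes +1498.02 cm⁴
  web: d = -5.57303 cm → contributes +3090.82 cm⁴
Total I = 4588.83 cm⁴.
Radius of gyration: k = √(I/A) = √(4588.83 / 96.4) = 6.89942 cm.

k_x ≈ 6.899 cm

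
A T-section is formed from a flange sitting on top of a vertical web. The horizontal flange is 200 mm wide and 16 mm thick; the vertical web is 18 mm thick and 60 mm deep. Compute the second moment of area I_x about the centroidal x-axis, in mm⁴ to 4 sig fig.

I_x ≈ 1.558 × 10⁶ mm⁴

Decompose the section into non-overlapping parts with the origin at the bottom-left of its bounding rectangle.
Flange: 200 × 16, A = 3 200 mm², y = 68 mm, Ī = 68266.7 mm⁴.
Web: 18 × 60, A = 1 080 mm², y = 30 mm, Ī = 324 000 mm⁴.
Centroid: ȳ = ΣA·y / ΣA = 58.4112 mm.
Transfer each piece to the centroidal x-axis using Ī + A·d² with d = y − 58.4112:
  flange: d = 9.58879 mm → contributes +362 490 mm⁴
  web: d = -28.4112 mm → contributes +1 195 773 mm⁴
Total I = 1 558 263 mm⁴.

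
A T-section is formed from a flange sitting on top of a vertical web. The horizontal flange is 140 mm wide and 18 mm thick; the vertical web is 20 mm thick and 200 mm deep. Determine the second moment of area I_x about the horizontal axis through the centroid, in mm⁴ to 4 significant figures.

I_x ≈ 3.177 × 10⁷ mm⁴

Break the section into simple shapes (no overlaps), measuring from the bottom-left corner of the bounding box.
Flange: 140 × 18, A = 2 520 mm², y = 209 mm, Ī = 68 040 mm⁴.
Web: 20 × 200, A = 4 000 mm², y = 100 mm, Ī = 13 333 333 mm⁴.
Centroid: ȳ = ΣA·y / ΣA = 142.129 mm.
Transfer each piece to the horizontal axis through the centroid using Ī + A·d² with d = y − 142.129:
  flange: d = 66.8712 mm → contributes +11 336 857 mm⁴
  web: d = -42.1288 mm → contributes +20 432 688 mm⁴
Total I = 31 769 545 mm⁴.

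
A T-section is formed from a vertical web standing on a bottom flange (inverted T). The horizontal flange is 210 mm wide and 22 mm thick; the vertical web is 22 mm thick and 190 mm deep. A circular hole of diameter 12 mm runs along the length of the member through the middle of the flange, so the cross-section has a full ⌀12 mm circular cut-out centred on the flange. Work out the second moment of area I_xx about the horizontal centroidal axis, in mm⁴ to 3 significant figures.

I_xx ≈ 3.71 × 10⁷ mm⁴

Decompose the section into non-overlapping parts with the origin at the bottom-left of its bounding rectangle.
Flange: 210 × 22, A = 4 620 mm², y = 11 mm, Ī = 186 340 mm⁴.
Web: 22 × 190, A = 4 180 mm², y = 117 mm, Ī = 12 574 833 mm⁴.
Hole (subtracted): ⌀12, A = 113.1 mm², y = 11 mm, Ī = 1017.9 mm⁴.
Centroid: ȳ = ΣA·y / ΣA = 62.006 mm.
Transfer each piece to the horizontal centroidal axis using Ī + A·d² with d = y − 62.006:
  flange: d = -51.006 mm → contributes +12 205 562 mm⁴
  web: d = 54.994 mm → contributes +25 216 795 mm⁴
  hole: d = -51.006 mm → contributes −295 248 mm⁴
Total I = 37 127 109 mm⁴.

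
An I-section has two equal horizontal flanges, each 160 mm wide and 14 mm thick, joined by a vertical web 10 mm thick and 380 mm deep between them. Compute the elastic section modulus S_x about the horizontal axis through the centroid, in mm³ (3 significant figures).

S_x ≈ 1.08 × 10⁶ mm³

Break the section into simple shapes (no overlaps), measuring from the bottom-left corner of the bounding box.
Bottom flange: 160 × 14, A = 2 240 mm², y = 7 mm, Ī = 36 587 mm⁴.
Web: 10 × 380, A = 3 800 mm², y = 204 mm, Ī = 45 726 667 mm⁴.
Top flange: 160 × 14, A = 2 240 mm², y = 401 mm, Ī = 36 587 mm⁴.
By symmetry the centroid is at mid-height, ȳ = 204 mm.
Transfer each piece to the horizontal axis through the centroid using Ī + A·d² with d = y − 204:
  bottom flange: d = -197 mm → contributes +86 968 747 mm⁴
  web: d = 0 mm → contributes +45 726 667 mm⁴
  top flange: d = 197 mm → contributes +86 968 747 mm⁴
Total I = 219 664 160 mm⁴.
Extreme fibre distance c = 204 mm; S = I/c = 1 076 785 mm³.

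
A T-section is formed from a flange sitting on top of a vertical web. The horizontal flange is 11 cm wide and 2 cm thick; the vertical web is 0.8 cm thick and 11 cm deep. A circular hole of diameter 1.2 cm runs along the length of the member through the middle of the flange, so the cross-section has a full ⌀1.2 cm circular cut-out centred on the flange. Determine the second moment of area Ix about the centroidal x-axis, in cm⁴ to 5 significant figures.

Break the section into simple shapes (no overlaps), measuring from the bottom-left corner of the bounding box.
Flange: 11 × 2, A = 22 cm², y = 12 cm, Ī = 7.333333 cm⁴.
Web: 0.8 × 11, A = 8.8 cm², y = 5.5 cm, Ī = 88.73333 cm⁴.
Hole (subtracted): ⌀1.2, A = 1.130973 cm², y = 12 cm, Ī = 0.1017876 cm⁴.
Centroid: ȳ = ΣA·y / ΣA = 10.07206 cm.
Transfer each piece to the centroidal x-axis using Ī + A·d² with d = y − 10.07206:
  flange: d = 1.927937 cm → contributes +89.106 cm⁴
  web: d = -4.572063 cm → contributes +272.6865 cm⁴
  hole: d = 1.927937 cm → contributes −4.305547 cm⁴
Total I = 357.4869 cm⁴.

Ix ≈ 357.49 cm⁴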